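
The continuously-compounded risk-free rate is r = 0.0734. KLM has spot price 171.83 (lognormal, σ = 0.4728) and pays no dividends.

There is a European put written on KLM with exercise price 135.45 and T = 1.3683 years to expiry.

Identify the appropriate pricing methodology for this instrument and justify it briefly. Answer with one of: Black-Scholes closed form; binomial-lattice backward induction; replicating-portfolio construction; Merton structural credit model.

framework: Black-Scholes closed form

Key observation: a European-exercise option on KLM struck at 135.45 — a GBM underlying with constant parameters — admits an analytic price: the data contain no early exercise, no discrete tree, no debt structure.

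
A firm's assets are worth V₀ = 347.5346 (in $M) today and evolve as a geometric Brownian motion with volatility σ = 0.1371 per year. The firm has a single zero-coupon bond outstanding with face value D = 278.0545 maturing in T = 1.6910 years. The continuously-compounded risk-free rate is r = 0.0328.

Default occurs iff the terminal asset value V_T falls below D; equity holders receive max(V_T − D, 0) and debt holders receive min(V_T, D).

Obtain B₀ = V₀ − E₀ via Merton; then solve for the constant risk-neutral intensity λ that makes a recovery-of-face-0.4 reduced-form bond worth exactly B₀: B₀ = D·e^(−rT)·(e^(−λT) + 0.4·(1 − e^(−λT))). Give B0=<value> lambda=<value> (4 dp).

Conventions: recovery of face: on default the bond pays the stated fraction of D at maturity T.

Work the structural quantities from V₀ = 347.5346 against face 278.0545:
d₁ = [ln(V₀/D) + (r + σ²/2)T] / (σ√T)
   = [ln(347.5346/278.0545) + (0.0328 + 0.5·0.1371²)·1.6910] / (0.1371·√1.6910)
   = [0.223047 + 0.071357] / 0.178283 = 1.651334
d₂ = d₁ − σ√T = 1.651334 − 0.178283 = 1.473051
N(d₁) = 0.950665,  N(d₂) = 0.929631,  e^(−rT) = 0.946045
E₀ = V₀·N(d₁) − D·e^(−rT)·N(d₂)
   = 347.5346·0.950665 − 278.0545·0.946045·0.929631 = 85.847366
B₀ = V₀ − E₀ = 347.5346 − 85.847366 = 261.687234
e^(−λT) = (B₀·e^(rT)/D − 0.4)/(1 − 0.4) = (261.6872·1.057032/278.0545 − 0.4)/0.6 = 0.99135178
λ = −ln(0.99135178)/1.6910 = 0.005137

B0=261.6872 lambda=0.0051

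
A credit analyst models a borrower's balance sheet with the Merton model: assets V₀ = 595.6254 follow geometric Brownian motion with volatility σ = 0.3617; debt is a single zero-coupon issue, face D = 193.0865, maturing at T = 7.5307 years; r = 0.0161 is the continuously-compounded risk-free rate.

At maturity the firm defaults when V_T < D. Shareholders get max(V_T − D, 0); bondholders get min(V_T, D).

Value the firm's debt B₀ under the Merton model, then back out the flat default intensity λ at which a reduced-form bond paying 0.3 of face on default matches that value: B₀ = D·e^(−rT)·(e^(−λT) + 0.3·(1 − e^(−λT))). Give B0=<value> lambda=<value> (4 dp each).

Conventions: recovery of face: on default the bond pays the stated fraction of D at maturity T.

B0=156.5182 lambda=0.0172

Work the structural quantities from V₀ = 595.6254 against face 193.0865:
d₁ = [ln(V₀/D) + (r + σ²/2)T] / (σ√T)
   = [ln(595.6254/193.0865) + (0.0161 + 0.5·0.3617²)·7.5307] / (0.3617·√7.5307)
   = [1.126474 + 0.613853] / 0.992582 = 1.753334
d₂ = d₁ − σ√T = 1.753334 − 0.992582 = 0.760753
N(d₁) = 0.960228,  N(d₂) = 0.776598,  e^(−rT) = 0.885818
E₀ = V₀·N(d₁) − D·e^(−rT)·N(d₂)
   = 595.6254·0.960228 − 193.0865·0.885818·0.776598 = 439.107194
B₀ = V₀ − E₀ = 595.6254 − 439.107194 = 156.518206
e^(−λT) = (B₀·e^(rT)/D − 0.3)/(1 − 0.3) = (156.5182·1.128901/193.0865 − 0.3)/0.7 = 0.87871458
λ = −ln(0.87871458)/7.5307 = 0.017169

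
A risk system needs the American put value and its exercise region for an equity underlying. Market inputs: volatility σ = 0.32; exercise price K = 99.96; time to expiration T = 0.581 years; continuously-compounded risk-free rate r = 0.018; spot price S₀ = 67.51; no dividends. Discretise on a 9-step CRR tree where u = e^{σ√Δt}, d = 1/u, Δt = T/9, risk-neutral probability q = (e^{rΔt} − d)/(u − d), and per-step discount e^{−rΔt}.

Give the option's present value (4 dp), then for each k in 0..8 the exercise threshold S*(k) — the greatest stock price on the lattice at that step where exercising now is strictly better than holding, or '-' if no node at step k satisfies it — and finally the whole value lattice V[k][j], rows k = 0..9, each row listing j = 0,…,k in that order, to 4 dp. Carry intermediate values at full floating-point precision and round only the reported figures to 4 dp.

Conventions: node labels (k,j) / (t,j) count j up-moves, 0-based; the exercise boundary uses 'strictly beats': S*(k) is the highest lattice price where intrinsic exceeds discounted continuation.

price = 32.4807
boundary = - 62.2383 67.5100 62.2383 67.5100 73.2282 79.4307 73.2282 79.4307
tree:
32.4807
37.7217 27.0338
42.5817 32.4500 21.3890
47.0622 37.7217 26.8097 15.7260
51.1929 42.5817 32.4500 20.9281 10.2799
55.0010 47.0622 37.7217 26.7318 14.8604 5.4761
58.5117 51.1929 42.5817 32.4500 20.5293 8.9202 1.8587
61.7483 55.0010 47.0622 37.7217 26.7318 13.9628 3.6261 0.0000
64.7322 58.5117 51.1929 42.5817 32.4500 20.5293 7.0742 0.0000 0.0000
67.4830 61.7483 55.0010 47.0622 37.7217 26.7318 13.8013 0.0000 0.0000 0.0000

Δt=0.06456, u=1.08470, d=0.92191, q=0.48683, disc=e^(-rΔt)=0.99884
k=9 terminal: V=max(K-S,0) → 67.4830 61.7483 55.0010 47.0622 37.7217 26.7318 13.8013 0.0000 0.0000 0.0000
k=8: j=0 S=35.2278 intr=64.7322 cont=64.6161 V=64.7322[EX]; j=1 S=41.4483 intr=58.5117 cont=58.3956 V=58.5117[EX]; j=2 S=48.7671 intr=51.1929 cont=51.0768 V=51.1929[EX]; j=3 S=57.3783 intr=42.5817 cont=42.4656 V=42.5817[EX]; j=4 S=67.5100 intr=32.4500 cont=32.3339 V=32.4500[EX]; j=5 S=79.4307 intr=20.5293 cont=20.4132 V=20.5293[EX]; j=6 S=93.4564 intr=6.5036 cont=7.0742 V=7.0742[hold]; j=7 S=109.9587 intr=0.0000 cont=0.0000 V=0.0000[hold]; j=8 S=129.3750 intr=0.0000 cont=0.0000 V=0.0000[hold]  S*(8)=79.4307
k=7: j=0 S=38.2117 intr=61.7483 cont=61.6322 V=61.7483[EX]; j=1 S=44.9590 intr=55.0010 cont=54.8849 V=55.0010[EX]; j=2 S=52.8978 intr=47.0622 cont=46.9462 V=47.0622[EX]; j=3 S=62.2383 intr=37.7217 cont=37.6056 V=37.7217[EX]; j=4 S=73.2282 intr=26.7318 cont=26.6157 V=26.7318[EX]; j=5 S=86.1587 intr=13.8013 cont=13.9628 V=13.9628[hold]; j=6 S=101.3723 intr=0.0000 cont=3.6261 V=3.6261[hold]; j=7 S=119.2724 intr=0.0000 cont=0.0000 V=0.0000[hold]  S*(7)=73.2282
k=6: j=0 S=41.4483 intr=58.5117 cont=58.3956 V=58.5117[EX]; j=1 S=48.7671 intr=51.1929 cont=51.0768 V=51.1929[EX]; j=2 S=57.3783 intr=42.5817 cont=42.4656 V=42.5817[EX]; j=3 S=67.5100 intr=32.4500 cont=32.3339 V=32.4500[EX]; j=4 S=79.4307 intr=20.5293 cont=20.4917 V=20.5293[EX]; j=5 S=93.4564 intr=6.5036 cont=8.9202 V=8.9202[hold]; j=6 S=109.9587 intr=0.0000 cont=1.8587 V=1.8587[hold]  S*(6)=79.4307
k=5: j=0 S=44.9590 intr=55.0010 cont=54.8849 V=55.0010[EX]; j=1 S=52.8978 intr=47.0622 cont=46.9462 V=47.0622[EX]; j=2 S=62.2383 intr=37.7217 cont=37.6056 V=37.7217[EX]; j=3 S=73.2282 intr=26.7318 cont=26.6157 V=26.7318[EX]; j=4 S=86.1587 intr=13.8013 cont=14.8604 V=14.8604[hold]; j=5 S=101.3723 intr=0.0000 cont=5.4761 V=5.4761[hold]  S*(5)=73.2282
k=4: j=0 S=48.7671 intr=51.1929 cont=51.0768 V=51.1929[EX]; j=1 S=57.3783 intr=42.5817 cont=42.4656 V=42.5817[EX]; j=2 S=67.5100 intr=32.4500 cont=32.3339 V=32.4500[EX]; j=3 S=79.4307 intr=20.5293 cont=20.9281 V=20.9281[hold]; j=4 S=93.4564 intr=6.5036 cont=10.2799 V=10.2799[hold]  S*(4)=67.5100
k=3: j=0 S=52.8978 intr=47.0622 cont=46.9462 V=47.0622[EX]; j=1 S=62.2383 intr=37.7217 cont=37.6056 V=37.7217[EX]; j=2 S=73.2282 intr=26.7318 cont=26.8097 V=26.8097[hold]; j=3 S=86.1587 intr=13.8013 cont=15.7260 V=15.7260[hold]  S*(3)=62.2383
k=2: j=0 S=57.3783 intr=42.5817 cont=42.4656 V=42.5817[EX]; j=1 S=67.5100 intr=32.4500 cont=32.3718 V=32.4500[EX]; j=2 S=79.4307 intr=20.5293 cont=21.3890 V=21.3890[hold]  S*(2)=67.5100
k=1: j=0 S=62.2383 intr=37.7217 cont=37.6056 V=37.7217[EX]; j=1 S=73.2282 intr=26.7318 cont=27.0338 V=27.0338[hold]  S*(1)=62.2383
k=0: j=0 S=67.5100 intr=32.4500 cont=32.4807 V=32.4807[hold]  S*(0)=-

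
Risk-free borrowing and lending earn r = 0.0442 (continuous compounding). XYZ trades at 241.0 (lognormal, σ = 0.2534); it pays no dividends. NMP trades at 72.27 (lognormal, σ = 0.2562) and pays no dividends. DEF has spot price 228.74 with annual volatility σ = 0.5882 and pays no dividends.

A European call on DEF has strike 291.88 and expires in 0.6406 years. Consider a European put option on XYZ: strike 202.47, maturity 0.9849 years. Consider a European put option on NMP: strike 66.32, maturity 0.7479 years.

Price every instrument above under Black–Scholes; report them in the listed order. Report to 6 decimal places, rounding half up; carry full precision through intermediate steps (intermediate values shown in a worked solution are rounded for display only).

price(DEF call K=291.88) = 24.982847
price(XYZ put K=202.47) = 5.781614
price(NMP put K=66.32) = 2.806806

[DEF call K=291.88]
σ√T = 0.5882·√0.6406 = 0.470781
d₁ = (ln(S/K) + (r+σ²/2)T) / (σ√T) = (ln(228.74/291.88) + (0.0442+0.5882²/2)·0.6406) / 0.470781 = (-0.243757 + 0.139132) / 0.470781 = -0.222238
d₂ = d₁ − σ√T = -0.222238 − 0.470781 = -0.693018
e^{−rT} = 0.972083
N(d₁) = 0.412064,  N(d₂) = 0.244149
price = S·N(d₁) − K·e^{−rT}·N(d₂) = 94.255631 − 69.272784 = 24.982847
[XYZ put K=202.47]
σ√T = 0.2534·√0.9849 = 0.251480
d₁ = (ln(S/K) + (r+σ²/2)T) / (σ√T) = (ln(241.0/202.47) + (0.0442+0.2534²/2)·0.9849) / 0.251480 = (0.174205 + 0.075154) / 0.251480 = 0.991567
d₂ = d₁ − σ√T = 0.991567 − 0.251480 = 0.740087
e^{−rT} = 0.957401
N(−d₁) = 0.160704,  N(−d₂) = 0.229624
price = K·e^{−rT}·N(−d₂) − S·N(−d₁) = 44.511387 − 38.729773 = 5.781614
[NMP put K=66.32]
σ√T = 0.2562·√0.7479 = 0.221565
d₁ = (ln(S/K) + (r+σ²/2)T) / (σ√T) = (ln(72.27/66.32) + (0.0442+0.2562²/2)·0.7479) / 0.221565 = (0.085918 + 0.057603) / 0.221565 = 0.647757
d₂ = d₁ − σ√T = 0.647757 − 0.221565 = 0.426192
e^{−rT} = 0.967483
N(−d₁) = 0.258571,  N(−d₂) = 0.334984
price = K·e^{−rT}·N(−d₂) − S·N(−d₁) = 21.493729 − 18.686923 = 2.806806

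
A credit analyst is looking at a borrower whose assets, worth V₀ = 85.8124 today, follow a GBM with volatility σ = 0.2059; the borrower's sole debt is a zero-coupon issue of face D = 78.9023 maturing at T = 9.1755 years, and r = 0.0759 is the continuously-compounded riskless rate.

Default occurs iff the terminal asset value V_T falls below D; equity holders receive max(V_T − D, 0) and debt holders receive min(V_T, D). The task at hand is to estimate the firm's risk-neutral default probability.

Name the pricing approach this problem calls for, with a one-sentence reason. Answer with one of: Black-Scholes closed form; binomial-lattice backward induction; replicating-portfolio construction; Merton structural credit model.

framework: Merton structural credit model

Key observation: the question is about default risk generated by asset-value dynamics against a debt face of 78.9023 — the structural framework prices exactly that.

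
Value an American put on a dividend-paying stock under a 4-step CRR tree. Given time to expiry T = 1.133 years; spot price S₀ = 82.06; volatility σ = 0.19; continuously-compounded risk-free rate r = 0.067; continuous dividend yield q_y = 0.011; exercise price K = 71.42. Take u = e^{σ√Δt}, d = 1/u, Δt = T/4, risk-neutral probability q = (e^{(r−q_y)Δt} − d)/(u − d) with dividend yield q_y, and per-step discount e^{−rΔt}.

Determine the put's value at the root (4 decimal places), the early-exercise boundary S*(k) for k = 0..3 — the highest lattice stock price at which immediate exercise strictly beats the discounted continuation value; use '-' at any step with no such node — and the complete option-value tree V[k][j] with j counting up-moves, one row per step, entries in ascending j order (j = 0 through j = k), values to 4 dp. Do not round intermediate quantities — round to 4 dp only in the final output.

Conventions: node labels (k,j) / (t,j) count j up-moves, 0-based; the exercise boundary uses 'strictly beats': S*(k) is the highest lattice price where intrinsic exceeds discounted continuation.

Δt=0.28325, u=1.10641, d=0.90382, q=0.55366, disc=e^(-rΔt)=0.98120
k=4 terminal: V=max(K-S,0) → 16.6595 4.3853 0.0000 0.0000 0.0000
k=3: j=0 S=60.5876 intr=10.8324 cont=9.6783 V=10.8324[EX]; j=1 S=74.1678 intr=0.0000 cont=1.9205 V=1.9205[hold]; j=2 S=90.7920 intr=0.0000 cont=0.0000 V=0.0000[hold]; j=3 S=111.1423 intr=0.0000 cont=0.0000 V=0.0000[hold]  S*(3)=60.5876
k=2: j=0 S=67.0347 intr=4.3853 cont=5.7874 V=5.7874[hold]; j=1 S=82.0600 intr=0.0000 cont=0.8411 V=0.8411[hold]; j=2 S=100.4531 intr=0.0000 cont=0.0000 V=0.0000[hold]  S*(2)=-
k=1: j=0 S=74.1678 intr=0.0000 cont=2.9915 V=2.9915[hold]; j=1 S=90.7920 intr=0.0000 cont=0.3684 V=0.3684[hold]  S*(1)=-
k=0: j=0 S=82.0600 intr=0.0000 cont=1.5102 V=1.5102[hold]  S*(0)=-

price = 1.5102
boundary = - - - 60.5876
tree:
1.5102
2.9915 0.3684
5.7874 0.8411 0.0000
10.8324 1.9205 0.0000 0.0000
16.6595 4.3853 0.0000 0.0000 0.0000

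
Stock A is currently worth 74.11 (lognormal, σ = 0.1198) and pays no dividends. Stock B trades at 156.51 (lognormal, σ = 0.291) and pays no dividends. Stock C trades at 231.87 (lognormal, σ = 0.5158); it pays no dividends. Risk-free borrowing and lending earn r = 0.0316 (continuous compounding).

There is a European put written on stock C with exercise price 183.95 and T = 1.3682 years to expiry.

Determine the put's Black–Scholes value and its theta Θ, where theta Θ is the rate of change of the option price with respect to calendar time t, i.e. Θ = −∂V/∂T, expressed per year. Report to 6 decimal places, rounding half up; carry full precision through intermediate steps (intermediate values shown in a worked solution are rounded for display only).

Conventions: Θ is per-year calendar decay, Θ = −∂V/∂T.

price = 25.265104
Θ = -12.870263

σ√T = 0.5158·√1.3682 = 0.603332
d₁ = (ln(S/K) + (r+σ²/2)T) / (σ√T) = (ln(231.87/183.95) + (0.0316+0.5158²/2)·1.3682) / 0.603332 = (0.231513 + 0.225240) / 0.603332 = 0.757051
d₂ = d₁ − σ√T = 0.757051 − 0.603332 = 0.153719
e^{−rT} = 0.957686
N(−d₁) = 0.224510,  N(−d₂) = 0.438916
Put price V = K·e^{−rT}·N(−d₂) − S·N(−d₁) = 77.322190 − 52.057086 = 25.265104
φ(d₁) = (1/√(2π))·e^{−d₁²/2} = 0.299542
Θ = −S·φ(d₁)·σ/(2√T) + r·K·e^{−rT}·N(−d₂) = −15.313644 + 2.443381 = -12.870263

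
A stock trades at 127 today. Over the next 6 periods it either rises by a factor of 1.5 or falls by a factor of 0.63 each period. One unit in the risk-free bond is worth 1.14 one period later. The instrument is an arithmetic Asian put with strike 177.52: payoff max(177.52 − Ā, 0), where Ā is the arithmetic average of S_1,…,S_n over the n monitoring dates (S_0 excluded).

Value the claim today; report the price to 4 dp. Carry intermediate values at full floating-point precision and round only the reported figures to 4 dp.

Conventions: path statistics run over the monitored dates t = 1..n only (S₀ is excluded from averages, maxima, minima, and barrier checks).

Set p* = 0.5862 (from d < R < u); the path-dependent value is the discounted p*-expectation over all price paths.
Enumerate all 2^6 = 64 price paths (U = up ×1.5, D = down ×0.63); each path with k up-moves has probability p*^k·(1−p*)^(6−k).
DDDDDD: Ā=33.7872, payoff=143.7328, prob=0.005020
UDDDDD: Ā=80.4456, payoff=97.0744, prob=0.007112
DUDDDD: Ā=62.0306, payoff=115.4894, prob=0.007112
UUDDDD: Ā=147.6919, payoff=29.8281, prob=0.010075
DDUDDD: Ā=50.4292, payoff=127.0908, prob=0.007112
UDUDDD: Ā=120.0694, payoff=57.4506, prob=0.010075
DUUDDD: Ā=101.6544, payoff=75.8656, prob=0.010075
UUUDDD: Ā=242.0344, payoff=0.0000, prob=0.014273
DDDUDD: Ā=43.1203, payoff=134.3997, prob=0.007112
UDDUDD: Ā=102.6673, payoff=74.8527, prob=0.010075
DUDUDD: Ā=84.2523, payoff=93.2677, prob=0.010075
UUDUDD: Ā=200.6007, payoff=0.0000, prob=0.014273
DDUUDD: Ā=72.6508, payoff=104.8692, prob=0.010075
UDUUDD: Ā=172.9782, payoff=4.5418, prob=0.014273
DUUUDD: Ā=154.5632, payoff=22.9568, prob=0.014273
UUUUDD: Ā=368.0075, payoff=0.0000, prob=0.020219
DDDDUD: Ā=38.5156, payoff=139.0044, prob=0.007112
UDDDUD: Ā=91.7039, payoff=85.8161, prob=0.010075
DUDDUD: Ā=73.2889, payoff=104.2311, prob=0.010075
UUDDUD: Ā=174.4974, payoff=3.0226, prob=0.014273
DDUDUD: Ā=61.6875, payoff=115.8325, prob=0.010075
UDUDUD: Ā=146.8749, payoff=30.6451, prob=0.014273
DUUDUD: Ā=128.4599, payoff=49.0601, prob=0.014273
UUUDUD: Ā=305.8569, payoff=0.0000, prob=0.020219
DDDUUD: Ā=54.3785, payoff=123.1415, prob=0.010075
UDDUUD: Ā=129.4727, payoff=48.0473, prob=0.014273
DUDUUD: Ā=111.0577, payoff=66.4623, prob=0.014273
UUDUUD: Ā=264.4231, payoff=0.0000, prob=0.020219
DDUUUD: Ā=99.4563, payoff=78.0637, prob=0.014273
UDUUUD: Ā=236.8006, payoff=0.0000, prob=0.020219
DUUUUD: Ā=218.3856, payoff=0.0000, prob=0.020219
UUUUUD: Ā=519.9658, payoff=0.0000, prob=0.028644
DDDDDU: Ā=35.6147, payoff=141.9053, prob=0.007112
UDDDDU: Ā=84.7970, payoff=92.7230, prob=0.010075
DUDDDU: Ā=66.3820, payoff=111.1380, prob=0.010075
UUDDDU: Ā=158.0523, payoff=19.4677, prob=0.014273
DDUDDU: Ā=54.7805, payoff=122.7395, prob=0.010075
UDUDDU: Ā=130.4298, payoff=47.0902, prob=0.014273
DUUDDU: Ā=112.0148, payoff=65.5052, prob=0.014273
UUUDDU: Ā=266.7020, payoff=0.0000, prob=0.020219
DDDUDU: Ā=47.4716, payoff=130.0484, prob=0.010075
UDDUDU: Ā=113.0277, payoff=64.4923, prob=0.014273
DUDUDU: Ā=94.6127, payoff=82.9073, prob=0.014273
UUDUDU: Ā=225.2682, payoff=0.0000, prob=0.020219
DDUUDU: Ā=83.0112, payoff=94.5088, prob=0.014273
UDUUDU: Ā=197.6457, payoff=0.0000, prob=0.020219
DUUUDU: Ā=179.2307, payoff=0.0000, prob=0.020219
UUUUDU: Ā=426.7398, payoff=0.0000, prob=0.028644
DDDDUU: Ā=42.8670, payoff=134.6530, prob=0.010075
UDDDUU: Ā=102.0643, payoff=75.4557, prob=0.014273
DUDDUU: Ā=83.6493, payoff=93.8707, prob=0.014273
UUDDUU: Ā=199.1650, payoff=0.0000, prob=0.020219
DDUDUU: Ā=72.0478, payoff=105.4722, prob=0.014273
UDUDUU: Ā=171.5425, payoff=5.9775, prob=0.020219
DUUDUU: Ā=153.1275, payoff=24.3925, prob=0.020219
UUUDUU: Ā=364.5892, payoff=0.0000, prob=0.028644
DDDUUU: Ā=64.7389, payoff=112.7811, prob=0.014273
UDDUUU: Ā=154.1403, payoff=23.3797, prob=0.020219
DUDUUU: Ā=135.7253, payoff=41.7947, prob=0.020219
UUDUUU: Ā=323.1555, payoff=0.0000, prob=0.028644
DDUUUU: Ā=124.1238, payoff=53.3962, prob=0.020219
UDUUUU: Ā=295.5330, payoff=0.0000, prob=0.028644
DUUUUU: Ā=277.1180, payoff=0.0000, prob=0.028644
UUUUUU: Ā=659.8047, payoff=0.0000, prob=0.040579
Price = Σ prob·payoff / R^6 = 38.966528 / 2.194973 = 17.7526

price = 17.7526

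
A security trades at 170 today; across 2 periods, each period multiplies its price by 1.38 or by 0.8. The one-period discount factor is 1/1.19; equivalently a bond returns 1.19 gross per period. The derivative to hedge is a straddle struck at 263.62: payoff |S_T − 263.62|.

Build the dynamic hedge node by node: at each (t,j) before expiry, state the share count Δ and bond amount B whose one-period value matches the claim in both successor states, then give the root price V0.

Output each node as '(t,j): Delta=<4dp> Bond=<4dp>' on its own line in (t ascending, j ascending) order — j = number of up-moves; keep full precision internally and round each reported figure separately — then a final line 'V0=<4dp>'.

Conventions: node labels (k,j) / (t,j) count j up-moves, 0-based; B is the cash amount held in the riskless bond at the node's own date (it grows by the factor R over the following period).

The replicating-portfolio and risk-neutral prices coincide; use p* = (1.19−0.8)/(1.38−0.8) = 0.6724 for the latter.
Terminal payoffs: V(2,0)=154.8200, V(2,1)=75.9400, V(2,2)=60.1280
  t=1,j=0: stock 136.0000 → up 187.6800 (V=75.9400), down 108.8000 (V=154.8200). Price 85.5294; hedge Δ=-1.0000, bond B=221.5294.
  t=1,j=1: stock 234.6000 → up 323.7480 (V=60.1280), down 187.6800 (V=75.9400). Price 54.8805; hedge Δ=-0.1162, bond B=82.1426.
  t=0,j=0: stock 170.0000 → up 234.6000 (V=54.8805), down 136.0000 (V=85.5294). Price 54.5552; hedge Δ=-0.3108, bond B=107.3981.
As a check, the time-0 holding Δ(0,0)·S0 + B(0,0) comes to 54.5552 — exactly V0.

(0,0): Delta=-0.3108 Bond=107.3981
(1,0): Delta=-1.0000 Bond=221.5294
(1,1): Delta=-0.1162 Bond=82.1426
V0=54.5552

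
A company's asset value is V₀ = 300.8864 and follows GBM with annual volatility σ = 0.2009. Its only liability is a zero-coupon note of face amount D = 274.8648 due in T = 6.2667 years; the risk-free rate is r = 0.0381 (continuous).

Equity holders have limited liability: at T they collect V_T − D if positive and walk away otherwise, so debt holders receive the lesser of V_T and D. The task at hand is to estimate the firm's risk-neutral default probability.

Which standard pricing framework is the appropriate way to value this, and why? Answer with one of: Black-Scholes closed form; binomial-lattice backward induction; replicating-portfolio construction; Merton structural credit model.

framework: Merton structural credit model

Key observation: the question is about default risk generated by asset-value dynamics against a debt face of 274.8648 — the structural framework prices exactly that.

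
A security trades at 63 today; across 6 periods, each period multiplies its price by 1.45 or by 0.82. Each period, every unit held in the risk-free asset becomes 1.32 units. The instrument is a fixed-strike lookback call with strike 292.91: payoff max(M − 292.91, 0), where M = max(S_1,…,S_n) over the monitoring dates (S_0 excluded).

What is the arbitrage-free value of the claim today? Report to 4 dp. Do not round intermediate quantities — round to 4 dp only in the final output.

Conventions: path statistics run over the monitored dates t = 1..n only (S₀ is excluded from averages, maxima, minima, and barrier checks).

price = 17.5334

No-arbitrage gives p* = (R−d)/(u−d) = 0.7937: enumerate every path, weight its payoff by its p*-probability, and discount by R^6.
Enumerate all 2^6 = 64 price paths (U = up ×1.45, D = down ×0.82); each path with k up-moves has probability p*^k·(1−p*)^(6−k).
DDDDDD: M=51.6600, payoff=0.0000, prob=0.000077
UDDDDD: M=91.3500, payoff=0.0000, prob=0.000297
DUDDDD: M=74.9070, payoff=0.0000, prob=0.000297
UUDDDD: M=132.4575, payoff=0.0000, prob=0.001142
DDUDDD: M=61.4237, payoff=0.0000, prob=0.000297
UDUDDD: M=108.6151, payoff=0.0000, prob=0.001142
DUUDDD: M=108.6151, payoff=0.0000, prob=0.001142
UUUDDD: M=192.0634, payoff=0.0000, prob=0.004392
DDDUDD: M=51.6600, payoff=0.0000, prob=0.000297
UDDUDD: M=91.3500, payoff=0.0000, prob=0.001142
DUDUDD: M=89.0644, payoff=0.0000, prob=0.001142
UUDUDD: M=157.4920, payoff=0.0000, prob=0.004392
DDUUDD: M=89.0644, payoff=0.0000, prob=0.001142
UDUUDD: M=157.4920, payoff=0.0000, prob=0.004392
DUUUDD: M=157.4920, payoff=0.0000, prob=0.004392
UUUUDD: M=278.4919, payoff=0.0000, prob=0.016894
DDDDUD: M=51.6600, payoff=0.0000, prob=0.000297
UDDDUD: M=91.3500, payoff=0.0000, prob=0.001142
DUDDUD: M=74.9070, payoff=0.0000, prob=0.001142
UUDDUD: M=132.4575, payoff=0.0000, prob=0.004392
DDUDUD: M=73.0328, payoff=0.0000, prob=0.001142
UDUDUD: M=129.1434, payoff=0.0000, prob=0.004392
DUUDUD: M=129.1434, payoff=0.0000, prob=0.004392
UUUDUD: M=228.3634, payoff=0.0000, prob=0.016894
DDDUUD: M=73.0328, payoff=0.0000, prob=0.001142
UDDUUD: M=129.1434, payoff=0.0000, prob=0.004392
DUDUUD: M=129.1434, payoff=0.0000, prob=0.004392
UUDUUD: M=228.3634, payoff=0.0000, prob=0.016894
DDUUUD: M=129.1434, payoff=0.0000, prob=0.004392
UDUUUD: M=228.3634, payoff=0.0000, prob=0.016894
DUUUUD: M=228.3634, payoff=0.0000, prob=0.016894
UUUUUD: M=403.8132, payoff=110.9032, prob=0.064976
DDDDDU: M=51.6600, payoff=0.0000, prob=0.000297
UDDDDU: M=91.3500, payoff=0.0000, prob=0.001142
DUDDDU: M=74.9070, payoff=0.0000, prob=0.001142
UUDDDU: M=132.4575, payoff=0.0000, prob=0.004392
DDUDDU: M=61.4237, payoff=0.0000, prob=0.001142
UDUDDU: M=108.6151, payoff=0.0000, prob=0.004392
DUUDDU: M=108.6151, payoff=0.0000, prob=0.004392
UUUDDU: M=192.0634, payoff=0.0000, prob=0.016894
DDDUDU: M=59.8869, payoff=0.0000, prob=0.001142
UDDUDU: M=105.8976, payoff=0.0000, prob=0.004392
DUDUDU: M=105.8976, payoff=0.0000, prob=0.004392
UUDUDU: M=187.2579, payoff=0.0000, prob=0.016894
DDUUDU: M=105.8976, payoff=0.0000, prob=0.004392
UDUUDU: M=187.2579, payoff=0.0000, prob=0.016894
DUUUDU: M=187.2579, payoff=0.0000, prob=0.016894
UUUUDU: M=331.1269, payoff=38.2169, prob=0.064976
DDDDUU: M=59.8869, payoff=0.0000, prob=0.001142
UDDDUU: M=105.8976, payoff=0.0000, prob=0.004392
DUDDUU: M=105.8976, payoff=0.0000, prob=0.004392
UUDDUU: M=187.2579, payoff=0.0000, prob=0.016894
DDUDUU: M=105.8976, payoff=0.0000, prob=0.004392
UDUDUU: M=187.2579, payoff=0.0000, prob=0.016894
DUUDUU: M=187.2579, payoff=0.0000, prob=0.016894
UUUDUU: M=331.1269, payoff=38.2169, prob=0.064976
DDDUUU: M=105.8976, payoff=0.0000, prob=0.004392
UDDUUU: M=187.2579, payoff=0.0000, prob=0.016894
DUDUUU: M=187.2579, payoff=0.0000, prob=0.016894
UUDUUU: M=331.1269, payoff=38.2169, prob=0.064976
DDUUUU: M=187.2579, payoff=0.0000, prob=0.016894
UDUUUU: M=331.1269, payoff=38.2169, prob=0.064976
DUUUUU: M=331.1269, payoff=38.2169, prob=0.064976
UUUUUU: M=585.5292, payoff=292.6192, prob=0.249906
Price = Σ prob·payoff / R^6 = 92.749116 / 5.289853 = 17.5334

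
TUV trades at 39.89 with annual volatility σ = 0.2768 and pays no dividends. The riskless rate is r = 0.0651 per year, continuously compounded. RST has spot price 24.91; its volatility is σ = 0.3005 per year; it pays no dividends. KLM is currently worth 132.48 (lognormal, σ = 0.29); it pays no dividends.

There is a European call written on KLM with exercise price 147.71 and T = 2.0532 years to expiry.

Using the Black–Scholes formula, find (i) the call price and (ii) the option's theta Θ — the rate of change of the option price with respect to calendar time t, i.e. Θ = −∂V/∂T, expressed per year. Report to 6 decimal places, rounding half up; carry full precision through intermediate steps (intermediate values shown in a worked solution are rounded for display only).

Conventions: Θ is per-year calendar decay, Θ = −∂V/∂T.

σ√T = 0.29·√2.0532 = 0.415541
d₁ = (ln(S/K) + (r+σ²/2)T) / (σ√T) = (ln(132.48/147.71) + (0.0651+0.29²/2)·2.0532) / 0.415541 = (-0.108819 + 0.220000) / 0.415541 = 0.267558
d₂ = d₁ − σ√T = 0.267558 − 0.415541 = -0.147983
e^{−rT} = 0.874885
N(d₁) = 0.605480,  N(d₂) = 0.441178
Call price V = S·N(d₁) − K·e^{−rT}·N(d₂) = 80.214010 − 57.013095 = 23.200915
φ(d₁) = (1/√(2π))·e^{−d₁²/2} = 0.384915
Θ = −S·φ(d₁)·σ/(2√T) − r·K·e^{−rT}·N(d₂) = −5.160215 − 3.711552 = -8.871768

price = 23.200915
Θ = -8.871768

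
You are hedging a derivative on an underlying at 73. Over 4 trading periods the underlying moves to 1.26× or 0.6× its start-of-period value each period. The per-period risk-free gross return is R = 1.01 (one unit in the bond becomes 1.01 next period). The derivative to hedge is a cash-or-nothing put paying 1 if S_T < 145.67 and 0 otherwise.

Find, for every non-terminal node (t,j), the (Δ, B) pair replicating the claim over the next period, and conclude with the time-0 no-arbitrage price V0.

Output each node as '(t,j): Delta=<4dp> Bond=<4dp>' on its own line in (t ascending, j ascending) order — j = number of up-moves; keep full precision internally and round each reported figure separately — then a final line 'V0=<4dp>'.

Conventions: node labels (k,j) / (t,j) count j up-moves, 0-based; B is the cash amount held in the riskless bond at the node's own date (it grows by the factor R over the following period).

No-arbitrage ⇒ martingale measure with p* = (R−d)/(u−d) = 0.6212.
Payoffs at expiry: V(4,0)=1.0000, V(4,1)=1.0000, V(4,2)=1.0000, V(4,3)=1.0000, V(4,4)=0.0000
(3,0): S=15.7680. Δ = (V_up−V_dn)/(S_up−S_dn) = (1.0000−1.0000)/(19.8677−9.4608) = 0.0000. V = [p*·1.0000 + (1−p*)·1.0000]/1.01 = 0.9901. B = V − Δ·S = 0.9901.
(3,1): S=33.1128. Δ = (V_up−V_dn)/(S_up−S_dn) = (1.0000−1.0000)/(41.7221−19.8677) = 0.0000. V = [p*·1.0000 + (1−p*)·1.0000]/1.01 = 0.9901. B = V − Δ·S = 0.9901.
(3,2): S=69.5369. Δ = (V_up−V_dn)/(S_up−S_dn) = (1.0000−1.0000)/(87.6165−41.7221) = 0.0000. V = [p*·1.0000 + (1−p*)·1.0000]/1.01 = 0.9901. B = V − Δ·S = 0.9901.
(3,3): S=146.0274. Δ = (V_up−V_dn)/(S_up−S_dn) = (0.0000−1.0000)/(183.9946−87.6165) = -0.0104. V = [p*·0.0000 + (1−p*)·1.0000]/1.01 = 0.3750. B = V − Δ·S = 1.8902.
(2,0): S=26.2800. Δ = (V_up−V_dn)/(S_up−S_dn) = (0.9901−0.9901)/(33.1128−15.7680) = 0.0000. V = [p*·0.9901 + (1−p*)·0.9901]/1.01 = 0.9803. B = V − Δ·S = 0.9803.
(2,1): S=55.1880. Δ = (V_up−V_dn)/(S_up−S_dn) = (0.9901−0.9901)/(69.5369−33.1128) = 0.0000. V = [p*·0.9901 + (1−p*)·0.9901]/1.01 = 0.9803. B = V − Δ·S = 0.9803.
(2,2): S=115.8948. Δ = (V_up−V_dn)/(S_up−S_dn) = (0.3750−0.9901)/(146.0274−69.5369) = -0.0080. V = [p*·0.3750 + (1−p*)·0.9901]/1.01 = 0.6020. B = V − Δ·S = 1.5339.
(1,0): S=43.8000. Δ = (V_up−V_dn)/(S_up−S_dn) = (0.9803−0.9803)/(55.1880−26.2800) = 0.0000. V = [p*·0.9803 + (1−p*)·0.9803]/1.01 = 0.9706. B = V − Δ·S = 0.9706.
(1,1): S=91.9800. Δ = (V_up−V_dn)/(S_up−S_dn) = (0.6020−0.9803)/(115.8948−55.1880) = -0.0062. V = [p*·0.6020 + (1−p*)·0.9803]/1.01 = 0.7379. B = V − Δ·S = 1.3111.
(0,0): S=73.0000. Δ = (V_up−V_dn)/(S_up−S_dn) = (0.7379−0.9706)/(91.9800−43.8000) = -0.0048. V = [p*·0.7379 + (1−p*)·0.9706]/1.01 = 0.8179. B = V − Δ·S = 1.1704.
Check: Δ(0,0)·S0 + B(0,0) = 0.8179 = V0.

(0,0): Delta=-0.0048 Bond=1.1704
(1,0): Delta=0.0000 Bond=0.9706
(1,1): Delta=-0.0062 Bond=1.3111
(2,0): Delta=0.0000 Bond=0.9803
(2,1): Delta=0.0000 Bond=0.9803
(2,2): Delta=-0.0080 Bond=1.5339
(3,0): Delta=0.0000 Bond=0.9901
(3,1): Delta=0.0000 Bond=0.9901
(3,2): Delta=0.0000 Bond=0.9901
(3,3): Delta=-0.0104 Bond=1.8902
V0=0.8179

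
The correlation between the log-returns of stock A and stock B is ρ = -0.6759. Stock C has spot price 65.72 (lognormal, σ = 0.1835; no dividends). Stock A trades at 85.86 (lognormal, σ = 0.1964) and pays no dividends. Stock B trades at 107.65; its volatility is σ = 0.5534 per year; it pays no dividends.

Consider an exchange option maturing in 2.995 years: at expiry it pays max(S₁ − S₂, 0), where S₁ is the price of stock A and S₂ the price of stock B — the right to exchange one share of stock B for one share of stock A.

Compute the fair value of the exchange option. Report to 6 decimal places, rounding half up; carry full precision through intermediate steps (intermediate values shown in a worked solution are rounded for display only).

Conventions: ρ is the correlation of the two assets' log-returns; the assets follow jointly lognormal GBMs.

σ_eff = √(σ₁² + σ₂² − 2ρσ₁σ₂) = √(0.1964² + 0.5534² − 2·-0.6759·0.1964·0.5534) = 0.701248
d₁ = (ln(S₁/S₂) + (q₂ − q₁ + σ_eff²/2)T) / (σ_eff√T) = (ln(85.86/107.65) + (0.0 − 0.0 + 0.245874)·2.995) / 1.213584 = 0.420429
d₂ = d₁ − σ_eff√T = 0.420429 − 1.213584 = -0.793155
N(d₁) = 0.662914,  N(d₂) = 0.213844
V = S₁·e^{−q₁T}·N(d₁) − S₂·e^{−q₂T}·N(d₂) = 56.917801 − 23.020276 = 33.897525
Key observation: pricing in stock B-units makes this a unit-strike call on the ratio S₁/S₂ — the risk-free rate cancels and cannot affect the value.

exchange price = 33.897525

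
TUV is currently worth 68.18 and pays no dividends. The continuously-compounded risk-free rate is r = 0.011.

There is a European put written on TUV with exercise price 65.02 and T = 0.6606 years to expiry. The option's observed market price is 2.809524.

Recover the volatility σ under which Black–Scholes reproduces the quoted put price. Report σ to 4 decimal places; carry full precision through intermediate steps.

At σ = 0.2042 the Black–Scholes value reproduces the quote:
σ√T = 0.2042·√0.6606 = 0.165968
d₁ = (ln(S/K) + (r+σ²/2)T) / (σ√T) = (ln(68.18/65.02) + (0.011+0.2042²/2)·0.6606) / 0.165968 = (0.047456 + 0.021039) / 0.165968 = 0.412704
d₂ = d₁ − σ√T = 0.412704 − 0.165968 = 0.246735
e^{−rT} = 0.992760
N(−d₁) = 0.339912,  N(−d₂) = 0.402557
V = K·e^{−rT}·N(−d₂) − S·N(−d₁) = 25.984719 − 23.175195 = 2.809524 (matching the quote); vega is positive throughout, so no other σ reproduces this price

sigma = 0.2042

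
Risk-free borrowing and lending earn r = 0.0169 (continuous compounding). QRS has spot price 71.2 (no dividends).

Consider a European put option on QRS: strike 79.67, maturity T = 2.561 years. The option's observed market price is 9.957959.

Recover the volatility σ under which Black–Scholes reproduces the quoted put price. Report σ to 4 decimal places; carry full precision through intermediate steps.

At σ = 0.1517 the Black–Scholes value reproduces the quote:
σ√T = 0.1517·√2.561 = 0.242767
d₁ = (ln(S/K) + (r+σ²/2)T) / (σ√T) = (ln(71.2/79.67) + (0.0169+0.1517²/2)·2.561) / 0.242767 = (-0.112400 + 0.072749) / 0.242767 = -0.163331
d₂ = d₁ − σ√T = -0.163331 − 0.242767 = -0.406098
e^{−rT} = 0.957642
N(−d₁) = 0.564871,  N(−d₂) = 0.657665
V = K·e^{−rT}·N(−d₂) − S·N(−d₁) = 50.176773 − 40.218814 = 9.957959 (equal to the quote); since ∂V/∂σ > 0 for all σ, the implied volatility is unique

sigma = 0.1517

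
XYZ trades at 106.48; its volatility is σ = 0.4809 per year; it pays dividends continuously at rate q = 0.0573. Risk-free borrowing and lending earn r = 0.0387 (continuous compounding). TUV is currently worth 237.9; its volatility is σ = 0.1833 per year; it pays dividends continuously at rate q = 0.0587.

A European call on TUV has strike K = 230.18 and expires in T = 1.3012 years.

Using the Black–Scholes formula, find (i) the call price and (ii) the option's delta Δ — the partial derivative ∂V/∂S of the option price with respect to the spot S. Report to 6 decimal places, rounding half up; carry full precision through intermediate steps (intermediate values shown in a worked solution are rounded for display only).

price = 19.063020
Δ = 0.514023

σ√T = 0.1833·√1.3012 = 0.209091
d₁ = (ln(S/K) + (r−q+σ²/2)T) / (σ√T) = (ln(237.9/230.18) + (0.0387−0.0587+0.1833²/2)·1.3012) / 0.209091 = (0.032989 − 0.004165) / 0.209091 = 0.137855
d₂ = d₁ − σ√T = 0.137855 − 0.209091 = -0.071235
e^{−rT} = 0.950890
e^{−qT} = 0.926464
N(d₁) = 0.554823,  N(d₂) = 0.471605
Call price V = S·e^{−qT}·N(d₁) − K·e^{−rT}·N(d₂) = 122.286069 − 103.223050 = 19.063020
Δ = e^{−qT}·N(d₁) = 0.514023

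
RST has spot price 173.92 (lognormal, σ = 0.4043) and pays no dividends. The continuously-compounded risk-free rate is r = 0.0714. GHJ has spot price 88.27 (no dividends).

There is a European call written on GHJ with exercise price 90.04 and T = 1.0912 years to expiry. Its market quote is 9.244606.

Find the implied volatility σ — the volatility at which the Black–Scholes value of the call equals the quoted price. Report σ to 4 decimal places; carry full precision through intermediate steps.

At σ = 0.1808 the Black–Scholes value reproduces the quote:
σ√T = 0.1808·√1.0912 = 0.188865
d₁ = (ln(S/K) + (r+σ²/2)T) / (σ√T) = (ln(88.27/90.04) + (0.0714+0.1808²/2)·1.0912) / 0.188865 = (-0.019854 + 0.095747) / 0.188865 = 0.401837
d₂ = d₁ − σ√T = 0.401837 − 0.188865 = 0.212973
e^{−rT} = 0.925046
N(d₁) = 0.656098,  N(d₂) = 0.584326
V = S·N(d₁) − K·e^{−rT}·N(d₂) = 57.913787 − 48.669181 = 9.244606 (matching the quote); vega is positive throughout, so no other σ reproduces this price

sigma = 0.1808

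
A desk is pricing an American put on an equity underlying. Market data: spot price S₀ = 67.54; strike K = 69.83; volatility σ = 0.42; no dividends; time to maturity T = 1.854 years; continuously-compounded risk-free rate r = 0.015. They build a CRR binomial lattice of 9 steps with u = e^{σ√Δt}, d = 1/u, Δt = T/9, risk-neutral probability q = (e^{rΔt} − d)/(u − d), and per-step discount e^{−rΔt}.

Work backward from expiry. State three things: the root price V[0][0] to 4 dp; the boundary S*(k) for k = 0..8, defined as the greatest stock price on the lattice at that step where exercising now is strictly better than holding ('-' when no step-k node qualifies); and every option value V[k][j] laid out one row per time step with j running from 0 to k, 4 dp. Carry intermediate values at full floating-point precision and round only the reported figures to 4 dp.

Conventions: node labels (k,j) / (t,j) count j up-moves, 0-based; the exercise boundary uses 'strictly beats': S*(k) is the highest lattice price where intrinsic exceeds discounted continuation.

price = 16.0207
boundary = - - - - 31.5072 26.0388 31.5072 38.1239 46.1302
tree:
16.0207
20.8229 10.5037
26.3208 14.5231 5.8664
32.2745 19.5242 8.7631 2.5129
38.3228 25.4070 12.7649 4.1347 0.6303
43.7912 31.8540 18.0264 6.6878 1.1720 0.0000
48.3104 38.3228 24.4912 10.5754 2.1793 0.0000 0.0000
52.0454 43.7912 31.7061 16.2051 4.0524 0.0000 0.0000 0.0000
55.1320 48.3104 38.3228 23.6998 7.5355 0.0000 0.0000 0.0000 0.0000
57.6830 52.0454 43.7912 31.7061 14.0122 0.0000 0.0000 0.0000 0.0000 0.0000

Δt=0.20600, u=1.21001, d=0.82644, q=0.46056, disc=e^(-rΔt)=0.99691
k=9 terminal: V=max(K-S,0) → 57.6830 52.0454 43.7912 31.7061 14.0122 0.0000 0.0000 0.0000 0.0000 0.0000
k=8: j=0 S=14.6980 intr=55.1320 cont=54.9166 V=55.1320[EX]; j=1 S=21.5196 intr=48.3104 cont=48.0950 V=48.3104[EX]; j=2 S=31.5072 intr=38.3228 cont=38.1074 V=38.3228[EX]; j=3 S=46.1302 intr=23.6998 cont=23.4844 V=23.6998[EX]; j=4 S=67.5400 intr=2.2900 cont=7.5355 V=7.5355[hold]; j=5 S=98.8865 intr=0.0000 cont=0.0000 V=0.0000[hold]; j=6 S=144.7814 intr=0.0000 cont=0.0000 V=0.0000[hold]; j=7 S=211.9771 intr=0.0000 cont=0.0000 V=0.0000[hold]; j=8 S=310.3593 intr=0.0000 cont=0.0000 V=0.0000[hold]  S*(8)=46.1302
k=7: j=0 S=17.7846 intr=52.0454 cont=51.8299 V=52.0454[EX]; j=1 S=26.0388 intr=43.7912 cont=43.5757 V=43.7912[EX]; j=2 S=38.1239 intr=31.7061 cont=31.4907 V=31.7061[EX]; j=3 S=55.8178 intr=14.0122 cont=16.2051 V=16.2051[hold]; j=4 S=81.7239 intr=0.0000 cont=4.0524 V=4.0524[hold]; j=5 S=119.6534 intr=0.0000 cont=0.0000 V=0.0000[hold]; j=6 S=175.1866 intr=0.0000 cont=0.0000 V=0.0000[hold]; j=7 S=256.4938 intr=0.0000 cont=0.0000 V=0.0000[hold]  S*(7)=38.1239
k=6: j=0 S=21.5196 intr=48.3104 cont=48.0950 V=48.3104[EX]; j=1 S=31.5072 intr=38.3228 cont=38.1074 V=38.3228[EX]; j=2 S=46.1302 intr=23.6998 cont=24.4912 V=24.4912[hold]; j=3 S=67.5400 intr=2.2900 cont=10.5754 V=10.5754[hold]; j=4 S=98.8865 intr=0.0000 cont=2.1793 V=2.1793[hold]; j=5 S=144.7814 intr=0.0000 cont=0.0000 V=0.0000[hold]; j=6 S=211.9771 intr=0.0000 cont=0.0000 V=0.0000[hold]  S*(6)=31.5072
k=5: j=0 S=26.0388 intr=43.7912 cont=43.5757 V=43.7912[EX]; j=1 S=38.1239 intr=31.7061 cont=31.8540 V=31.8540[hold]; j=2 S=55.8178 intr=14.0122 cont=18.0264 V=18.0264[hold]; j=3 S=81.7239 intr=0.0000 cont=6.6878 V=6.6878[hold]; j=4 S=119.6534 intr=0.0000 cont=1.1720 V=1.1720[hold]; j=5 S=175.1866 intr=0.0000 cont=0.0000 V=0.0000[hold]  S*(5)=26.0388
k=4: j=0 S=31.5072 intr=38.3228 cont=38.1753 V=38.3228[EX]; j=1 S=46.1302 intr=23.6998 cont=25.4070 V=25.4070[hold]; j=2 S=67.5400 intr=2.2900 cont=12.7649 V=12.7649[hold]; j=3 S=98.8865 intr=0.0000 cont=4.1347 V=4.1347[hold]; j=4 S=144.7814 intr=0.0000 cont=0.6303 V=0.6303[hold]  S*(4)=31.5072
k=3: j=0 S=38.1239 intr=31.7061 cont=32.2745 V=32.2745[hold]; j=1 S=55.8178 intr=14.0122 cont=19.5242 V=19.5242[hold]; j=2 S=81.7239 intr=0.0000 cont=8.7631 V=8.7631[hold]; j=3 S=119.6534 intr=0.0000 cont=2.5129 V=2.5129[hold]  S*(3)=-
k=2: j=0 S=46.1302 intr=23.6998 cont=26.3208 V=26.3208[hold]; j=1 S=67.5400 intr=2.2900 cont=14.5231 V=14.5231[hold]; j=2 S=98.8865 intr=0.0000 cont=5.8664 V=5.8664[hold]  S*(2)=-
k=1: j=0 S=55.8178 intr=14.0122 cont=20.8229 V=20.8229[hold]; j=1 S=81.7239 intr=0.0000 cont=10.5037 V=10.5037[hold]  S*(1)=-
k=0: j=0 S=67.5400 intr=2.2900 cont=16.0207 V=16.0207[hold]  S*(0)=-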